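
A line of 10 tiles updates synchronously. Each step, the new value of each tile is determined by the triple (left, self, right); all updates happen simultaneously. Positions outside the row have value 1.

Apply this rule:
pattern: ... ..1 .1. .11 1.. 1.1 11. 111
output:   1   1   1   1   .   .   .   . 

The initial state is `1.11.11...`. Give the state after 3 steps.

..1..1..11
.11.11.11.
.1..1..1..

.1..1..1..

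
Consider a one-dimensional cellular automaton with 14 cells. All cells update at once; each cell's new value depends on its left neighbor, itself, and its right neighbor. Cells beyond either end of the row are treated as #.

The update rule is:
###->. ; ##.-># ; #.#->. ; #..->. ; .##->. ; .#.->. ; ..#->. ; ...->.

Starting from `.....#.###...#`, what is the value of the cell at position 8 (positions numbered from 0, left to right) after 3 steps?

.

.........#....
..............
..............
position 8 holds .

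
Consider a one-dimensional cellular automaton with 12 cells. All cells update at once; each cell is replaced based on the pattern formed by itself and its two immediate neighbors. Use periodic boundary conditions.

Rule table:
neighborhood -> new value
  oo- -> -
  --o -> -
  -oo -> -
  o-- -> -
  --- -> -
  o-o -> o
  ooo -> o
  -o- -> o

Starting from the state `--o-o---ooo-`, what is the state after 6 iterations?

---o-----o--

--ooo----o--
---o-----o--
---o-----o--  (fixed point — unchanged through iteration 6)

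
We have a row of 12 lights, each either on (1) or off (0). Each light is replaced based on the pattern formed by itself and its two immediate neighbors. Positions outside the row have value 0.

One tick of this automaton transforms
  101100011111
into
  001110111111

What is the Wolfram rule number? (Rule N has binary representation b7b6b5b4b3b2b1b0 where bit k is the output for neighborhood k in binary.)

position 8: 111 → 1  (bit 7 = 1)
position 3: 110 → 1  (bit 6 = 1)
position 1: 101 → 0  (bit 5 = 0)
position 4: 100 → 1  (bit 4 = 1)
position 2: 011 → 1  (bit 3 = 1)
position 0: 010 → 0  (bit 2 = 0)
position 6: 001 → 1  (bit 1 = 1)
position 5: 000 → 0  (bit 0 = 0)
bits b7..b0 = 11011010 = 218

218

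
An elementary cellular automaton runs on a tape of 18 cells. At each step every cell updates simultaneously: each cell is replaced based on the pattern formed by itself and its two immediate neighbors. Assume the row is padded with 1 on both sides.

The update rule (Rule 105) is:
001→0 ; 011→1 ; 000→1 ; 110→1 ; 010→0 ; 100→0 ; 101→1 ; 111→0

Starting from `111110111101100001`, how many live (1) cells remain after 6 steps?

000011100111101101
011010100100111111
111101000000100000
000110011110001110
010110010010101011
101110000001010110
count of 1: 8

8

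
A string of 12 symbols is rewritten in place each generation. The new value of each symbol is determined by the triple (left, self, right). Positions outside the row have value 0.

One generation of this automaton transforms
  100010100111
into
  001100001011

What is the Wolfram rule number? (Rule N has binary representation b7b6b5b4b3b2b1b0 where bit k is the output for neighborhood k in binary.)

195

position 10: 111 → 1  (bit 7 = 1)
position 11: 110 → 1  (bit 6 = 1)
position 5: 101 → 0  (bit 5 = 0)
position 1: 100 → 0  (bit 4 = 0)
position 9: 011 → 0  (bit 3 = 0)
position 0: 010 → 0  (bit 2 = 0)
position 3: 001 → 1  (bit 1 = 1)
position 2: 000 → 1  (bit 0 = 1)
bits b7..b0 = 11000011 = 195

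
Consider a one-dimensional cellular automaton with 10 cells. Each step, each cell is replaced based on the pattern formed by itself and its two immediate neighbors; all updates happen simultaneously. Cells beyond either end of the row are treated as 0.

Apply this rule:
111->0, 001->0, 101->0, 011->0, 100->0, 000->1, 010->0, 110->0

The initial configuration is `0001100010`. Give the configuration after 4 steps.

0001100011

1100001000
0001100011
1100001000  (repeats step 1; period 2)
step 4: 0001100011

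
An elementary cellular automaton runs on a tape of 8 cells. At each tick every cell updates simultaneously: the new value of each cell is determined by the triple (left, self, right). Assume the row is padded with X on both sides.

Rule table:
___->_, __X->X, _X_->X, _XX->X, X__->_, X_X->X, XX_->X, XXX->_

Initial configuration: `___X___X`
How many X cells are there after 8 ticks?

__XX__XX
_XXX_XX_
XX_XXXXX
_XXX____
XX_X___X
_XXX__XX
XX_X_XX_
_XXXXXXX
count of X: 7

7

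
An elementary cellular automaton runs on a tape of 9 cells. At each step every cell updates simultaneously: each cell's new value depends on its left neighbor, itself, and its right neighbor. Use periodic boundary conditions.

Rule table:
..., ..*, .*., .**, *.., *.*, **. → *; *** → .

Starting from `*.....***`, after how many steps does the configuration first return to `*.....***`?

step 1: *******..
step 2: *.....***

2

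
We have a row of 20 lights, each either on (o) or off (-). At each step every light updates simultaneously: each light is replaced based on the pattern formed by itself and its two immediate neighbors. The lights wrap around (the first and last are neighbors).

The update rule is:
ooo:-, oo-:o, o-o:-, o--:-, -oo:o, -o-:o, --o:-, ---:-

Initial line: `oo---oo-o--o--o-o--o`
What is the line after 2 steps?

-o---oo-o--o--o-o--o
-o---oo-o--o--o-o--o

-o---oo-o--o--o-o--o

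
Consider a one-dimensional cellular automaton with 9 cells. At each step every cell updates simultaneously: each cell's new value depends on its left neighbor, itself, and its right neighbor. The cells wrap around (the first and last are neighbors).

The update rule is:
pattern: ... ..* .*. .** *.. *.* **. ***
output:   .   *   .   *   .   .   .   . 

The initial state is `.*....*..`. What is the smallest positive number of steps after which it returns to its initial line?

step 1: *....*...
step 2: ....*...*
step 3: ...*...*.
step 4: ..*...*..
step 5: .*...*...
step 6: *...*....
step 7: ...*....*
step 8: ..*....*.
step 9: .*....*..

9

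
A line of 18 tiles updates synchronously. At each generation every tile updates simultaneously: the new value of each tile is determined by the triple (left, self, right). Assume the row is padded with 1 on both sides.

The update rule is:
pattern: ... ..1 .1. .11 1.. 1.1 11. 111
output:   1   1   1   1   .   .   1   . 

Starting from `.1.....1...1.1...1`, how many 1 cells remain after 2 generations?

generation 1: .1.11111.111.1.111
generation 2: .1.1...1.1.1.1.1..
count of 1: 7

7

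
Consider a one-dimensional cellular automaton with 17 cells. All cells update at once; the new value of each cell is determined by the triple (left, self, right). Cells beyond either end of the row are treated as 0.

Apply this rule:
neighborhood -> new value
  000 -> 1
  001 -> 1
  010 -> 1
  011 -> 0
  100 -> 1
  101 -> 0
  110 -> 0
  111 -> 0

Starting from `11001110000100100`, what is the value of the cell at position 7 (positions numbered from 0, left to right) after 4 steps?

0

step 1: 00110001111111111
step 2: 11001110000000000
step 3: 00110001111111111  (repeats step 1; period 2)
step 4: 11001110000000000
position 7 holds 0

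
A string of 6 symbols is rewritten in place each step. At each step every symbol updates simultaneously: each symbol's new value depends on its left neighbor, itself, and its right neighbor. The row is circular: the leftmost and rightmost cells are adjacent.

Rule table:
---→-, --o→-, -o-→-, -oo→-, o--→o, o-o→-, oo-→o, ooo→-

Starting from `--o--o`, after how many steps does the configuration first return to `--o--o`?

3

o--o--
-o--o-
--o--o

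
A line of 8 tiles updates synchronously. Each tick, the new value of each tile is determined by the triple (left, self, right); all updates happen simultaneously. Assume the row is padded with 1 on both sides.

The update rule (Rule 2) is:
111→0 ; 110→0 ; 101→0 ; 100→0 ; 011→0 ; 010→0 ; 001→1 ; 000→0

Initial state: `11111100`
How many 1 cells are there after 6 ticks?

2

00000001
00000010
00000100
00001001
00010010
00100100
count of 1: 2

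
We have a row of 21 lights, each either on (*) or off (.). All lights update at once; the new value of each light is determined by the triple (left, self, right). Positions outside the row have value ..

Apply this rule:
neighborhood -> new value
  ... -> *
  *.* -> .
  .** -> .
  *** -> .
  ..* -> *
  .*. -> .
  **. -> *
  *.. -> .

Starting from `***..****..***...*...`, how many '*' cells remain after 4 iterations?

9

..*.*...*.*..*.**..**
**....**....*...*.*.*
.*.***.*.***..**.....
*....*.....*.*.*.****
count of *: 9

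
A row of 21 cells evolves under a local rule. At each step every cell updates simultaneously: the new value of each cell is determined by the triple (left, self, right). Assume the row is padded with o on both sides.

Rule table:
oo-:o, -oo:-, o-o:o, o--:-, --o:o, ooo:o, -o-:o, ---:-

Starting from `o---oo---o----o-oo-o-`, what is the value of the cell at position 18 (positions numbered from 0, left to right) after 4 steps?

o

o--o-o--oo---ooo-oooo
o-oooo-o-o--o-ooo-ooo
oo-ooooooo-ooo-ooo-oo
ooo-ooooooo-ooo-ooo-o
position 18 holds o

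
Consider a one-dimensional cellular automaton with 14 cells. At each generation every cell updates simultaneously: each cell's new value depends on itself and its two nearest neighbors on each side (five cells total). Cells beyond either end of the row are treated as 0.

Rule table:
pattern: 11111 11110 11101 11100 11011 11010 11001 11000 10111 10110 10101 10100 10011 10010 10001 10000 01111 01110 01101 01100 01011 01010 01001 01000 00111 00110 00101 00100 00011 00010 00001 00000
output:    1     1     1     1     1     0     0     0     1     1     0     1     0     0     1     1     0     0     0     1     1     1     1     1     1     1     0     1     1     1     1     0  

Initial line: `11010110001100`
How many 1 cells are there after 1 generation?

10001110111101
count of 1: 9

9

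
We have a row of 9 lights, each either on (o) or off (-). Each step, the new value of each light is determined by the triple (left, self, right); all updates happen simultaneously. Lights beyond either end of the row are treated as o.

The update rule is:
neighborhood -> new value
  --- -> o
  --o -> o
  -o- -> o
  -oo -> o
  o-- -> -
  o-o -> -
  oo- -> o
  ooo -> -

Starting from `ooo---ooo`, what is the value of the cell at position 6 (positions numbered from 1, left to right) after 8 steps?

-

--o-ooo--
-oo-o-o-o
-oo-o-o-o  (fixed point — unchanged through step 8)
position 6 holds -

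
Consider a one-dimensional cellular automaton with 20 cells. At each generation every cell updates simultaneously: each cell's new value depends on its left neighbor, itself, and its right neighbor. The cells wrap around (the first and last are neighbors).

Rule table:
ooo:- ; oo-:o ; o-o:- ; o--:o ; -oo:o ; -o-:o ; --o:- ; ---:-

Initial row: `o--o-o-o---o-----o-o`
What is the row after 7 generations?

oo-o-o-oo--oo----o-o
-o-o-o-ooo-ooo---o-o
-o-o-o-o-o-o-oo--o-o
-o-o-o-o-o-o-ooo-o-o
-o-o-o-o-o-o-o-o-o-o
-o-o-o-o-o-o-o-o-o-o  (fixed point — unchanged through generation 7)

-o-o-o-o-o-o-o-o-o-o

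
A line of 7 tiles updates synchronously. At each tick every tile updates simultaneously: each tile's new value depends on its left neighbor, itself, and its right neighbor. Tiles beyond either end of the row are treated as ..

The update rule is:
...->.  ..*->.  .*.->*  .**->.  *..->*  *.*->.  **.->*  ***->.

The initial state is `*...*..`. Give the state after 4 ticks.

tick 1: **..**.
tick 2: .**..**
tick 3: ..**..*
tick 4: ...**.*

...**.*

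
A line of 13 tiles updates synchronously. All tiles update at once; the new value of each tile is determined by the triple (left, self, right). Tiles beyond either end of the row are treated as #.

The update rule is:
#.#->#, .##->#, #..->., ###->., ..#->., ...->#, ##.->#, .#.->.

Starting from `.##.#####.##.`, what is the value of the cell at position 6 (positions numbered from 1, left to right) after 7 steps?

.

#####...#####
....#.#.#....
.##..#.#..##.
###...#...###
..#.#...#.#..
...#..#..#...
.#.........#.
position 6 holds .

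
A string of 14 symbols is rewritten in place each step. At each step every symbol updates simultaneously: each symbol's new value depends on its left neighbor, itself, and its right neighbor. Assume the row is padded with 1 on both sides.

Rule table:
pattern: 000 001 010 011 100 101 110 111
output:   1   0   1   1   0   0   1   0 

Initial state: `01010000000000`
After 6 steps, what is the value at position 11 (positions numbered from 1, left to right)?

01010111111110
01010100000010
01010101111010
01010101001010
01010101001010  (fixed point — unchanged through step 6)
position 11 holds 1

1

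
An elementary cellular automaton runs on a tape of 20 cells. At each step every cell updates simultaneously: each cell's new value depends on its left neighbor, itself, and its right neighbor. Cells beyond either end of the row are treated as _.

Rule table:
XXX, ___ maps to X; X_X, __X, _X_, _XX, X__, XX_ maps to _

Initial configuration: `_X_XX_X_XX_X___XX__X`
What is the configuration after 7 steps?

XXX__XX__XX__X_____X

_____________X______
XXXXXXXXXXXX___XXXXX
_XXXXXXXXXX__X__XXX_
__XXXXXXXX_______X__
X__XXXXXX__XXXXX___X
____XXXX____XXX__X__
XXX__XX__XX__X_____X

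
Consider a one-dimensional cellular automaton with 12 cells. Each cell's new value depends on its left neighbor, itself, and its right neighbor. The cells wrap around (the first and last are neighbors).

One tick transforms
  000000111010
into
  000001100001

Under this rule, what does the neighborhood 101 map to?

At position 9 the neighborhood is 101; the next row has 0 there.

0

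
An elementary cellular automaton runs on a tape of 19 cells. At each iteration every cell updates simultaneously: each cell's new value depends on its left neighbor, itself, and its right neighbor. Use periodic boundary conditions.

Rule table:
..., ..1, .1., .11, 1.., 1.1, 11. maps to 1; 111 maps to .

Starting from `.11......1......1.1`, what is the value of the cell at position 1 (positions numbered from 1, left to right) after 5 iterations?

1

1111111111111111111
...................
1111111111111111111  (repeats iteration 1; period 2)
iteration 5: 1111111111111111111
position 1 holds 1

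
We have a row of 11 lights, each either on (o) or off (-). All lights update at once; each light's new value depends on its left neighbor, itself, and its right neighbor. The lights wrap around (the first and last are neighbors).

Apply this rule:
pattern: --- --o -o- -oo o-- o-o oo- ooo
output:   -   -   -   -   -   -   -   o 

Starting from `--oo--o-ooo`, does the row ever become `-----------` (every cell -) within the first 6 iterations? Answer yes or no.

yes

iteration 1: ---------o-
iteration 2: -----------
all cells are - at iteration 2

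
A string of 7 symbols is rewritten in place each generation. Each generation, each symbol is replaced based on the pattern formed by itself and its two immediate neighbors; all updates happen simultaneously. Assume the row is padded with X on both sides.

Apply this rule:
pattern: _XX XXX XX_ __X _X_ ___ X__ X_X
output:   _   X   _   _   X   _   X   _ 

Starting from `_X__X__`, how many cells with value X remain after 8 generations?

2

_XX_XX_
_______
X______
_X_____
_XX____
___X___
X__XX__
_X___X_
count of X: 2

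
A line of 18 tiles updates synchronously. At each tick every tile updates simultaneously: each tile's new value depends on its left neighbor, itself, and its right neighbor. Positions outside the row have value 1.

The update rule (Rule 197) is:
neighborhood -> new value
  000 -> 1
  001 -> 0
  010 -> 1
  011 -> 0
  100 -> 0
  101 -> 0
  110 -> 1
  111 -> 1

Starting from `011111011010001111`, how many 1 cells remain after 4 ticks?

6

001111001010100111
000111001010100011
010011001010101001
010001001010101000
count of 1: 6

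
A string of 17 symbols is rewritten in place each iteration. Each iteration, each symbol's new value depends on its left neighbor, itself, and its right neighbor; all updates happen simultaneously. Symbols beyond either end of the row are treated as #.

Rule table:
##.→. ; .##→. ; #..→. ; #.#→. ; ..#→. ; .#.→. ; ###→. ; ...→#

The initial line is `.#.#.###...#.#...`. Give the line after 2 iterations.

iteration 1: .........#.....#.
iteration 2: .#######...###...

.#######...###...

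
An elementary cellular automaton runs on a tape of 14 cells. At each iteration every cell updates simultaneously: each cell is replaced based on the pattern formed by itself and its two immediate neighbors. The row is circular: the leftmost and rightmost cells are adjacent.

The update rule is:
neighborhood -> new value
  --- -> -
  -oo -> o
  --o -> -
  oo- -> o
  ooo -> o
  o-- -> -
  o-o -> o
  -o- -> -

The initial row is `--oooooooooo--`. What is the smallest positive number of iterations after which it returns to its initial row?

--oooooooooo--

1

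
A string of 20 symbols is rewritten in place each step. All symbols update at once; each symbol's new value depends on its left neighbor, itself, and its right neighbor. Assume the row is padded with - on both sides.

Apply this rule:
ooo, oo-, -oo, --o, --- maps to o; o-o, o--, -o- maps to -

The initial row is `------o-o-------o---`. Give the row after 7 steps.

oooooo-ooooooooo-ooo

step 1: oooooo----oooooo--oo
step 2: oooooo-ooooooooo-ooo
step 3: oooooo-ooooooooo-ooo  (fixed point — unchanged through step 7)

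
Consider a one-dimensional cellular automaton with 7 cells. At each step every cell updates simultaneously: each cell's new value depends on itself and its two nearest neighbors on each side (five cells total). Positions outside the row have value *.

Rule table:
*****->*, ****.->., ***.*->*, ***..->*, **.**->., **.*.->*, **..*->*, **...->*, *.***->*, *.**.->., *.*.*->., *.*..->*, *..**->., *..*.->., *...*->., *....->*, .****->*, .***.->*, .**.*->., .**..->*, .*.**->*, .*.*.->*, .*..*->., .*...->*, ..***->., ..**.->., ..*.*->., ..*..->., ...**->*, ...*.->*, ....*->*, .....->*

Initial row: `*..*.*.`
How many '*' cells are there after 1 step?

4

**..*.*
count of *: 4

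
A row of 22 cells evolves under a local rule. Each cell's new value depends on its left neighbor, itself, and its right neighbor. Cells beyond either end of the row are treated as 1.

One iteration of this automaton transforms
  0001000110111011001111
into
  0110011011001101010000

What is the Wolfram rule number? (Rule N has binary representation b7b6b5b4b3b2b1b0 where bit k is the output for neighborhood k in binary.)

99

position 11: 111 → 0  (bit 7 = 0)
position 8: 110 → 1  (bit 6 = 1)
position 9: 101 → 1  (bit 5 = 1)
position 0: 100 → 0  (bit 4 = 0)
position 7: 011 → 0  (bit 3 = 0)
position 3: 010 → 0  (bit 2 = 0)
position 2: 001 → 1  (bit 1 = 1)
position 1: 000 → 1  (bit 0 = 1)
bits b7..b0 = 01100011 = 99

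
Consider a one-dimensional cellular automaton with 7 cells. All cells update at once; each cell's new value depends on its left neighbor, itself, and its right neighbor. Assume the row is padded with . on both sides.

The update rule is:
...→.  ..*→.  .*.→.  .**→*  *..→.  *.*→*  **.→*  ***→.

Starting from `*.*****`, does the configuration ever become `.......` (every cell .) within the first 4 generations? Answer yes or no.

no

generation 1: .**...*
generation 2: .**....
generation 3: .**....  (fixed point — unchanged through generation 4)
generation 4 is .**...., still not uniform .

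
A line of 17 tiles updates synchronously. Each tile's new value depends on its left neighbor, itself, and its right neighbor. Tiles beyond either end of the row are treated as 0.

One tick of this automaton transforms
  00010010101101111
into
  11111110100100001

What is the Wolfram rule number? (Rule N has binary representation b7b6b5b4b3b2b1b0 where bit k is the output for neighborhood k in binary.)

position 14: 111 → 0  (bit 7 = 0)
position 11: 110 → 1  (bit 6 = 1)
position 7: 101 → 0  (bit 5 = 0)
position 4: 100 → 1  (bit 4 = 1)
position 10: 011 → 0  (bit 3 = 0)
position 3: 010 → 1  (bit 2 = 1)
position 2: 001 → 1  (bit 1 = 1)
position 0: 000 → 1  (bit 0 = 1)
bits b7..b0 = 01010111 = 87

87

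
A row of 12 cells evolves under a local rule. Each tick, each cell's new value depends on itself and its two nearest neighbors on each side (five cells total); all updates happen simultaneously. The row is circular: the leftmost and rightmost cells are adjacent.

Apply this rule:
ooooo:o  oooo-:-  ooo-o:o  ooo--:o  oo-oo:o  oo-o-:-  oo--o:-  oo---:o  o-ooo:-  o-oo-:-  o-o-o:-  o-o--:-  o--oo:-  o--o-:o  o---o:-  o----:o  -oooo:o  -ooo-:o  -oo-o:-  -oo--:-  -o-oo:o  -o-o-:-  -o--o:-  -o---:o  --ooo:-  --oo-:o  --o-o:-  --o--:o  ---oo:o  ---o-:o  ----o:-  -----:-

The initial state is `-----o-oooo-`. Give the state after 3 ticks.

oo--oo--o-o-

o---o-o-o-oo
oo-o-----o-o
oo--oo--o-o-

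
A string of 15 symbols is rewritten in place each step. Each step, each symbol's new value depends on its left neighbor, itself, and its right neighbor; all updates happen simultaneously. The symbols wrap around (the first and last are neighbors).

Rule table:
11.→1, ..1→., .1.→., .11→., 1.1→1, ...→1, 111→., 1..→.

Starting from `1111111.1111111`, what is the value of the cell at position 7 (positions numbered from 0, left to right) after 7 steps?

.

step 1: ......11.......
step 2: 11111..1.111111
step 3: ....1...1......
step 4: 111...1...11111
step 5: ..1.1...1......
step 6: 1..1..1...11111
step 7: 1.......1......
position 7 holds .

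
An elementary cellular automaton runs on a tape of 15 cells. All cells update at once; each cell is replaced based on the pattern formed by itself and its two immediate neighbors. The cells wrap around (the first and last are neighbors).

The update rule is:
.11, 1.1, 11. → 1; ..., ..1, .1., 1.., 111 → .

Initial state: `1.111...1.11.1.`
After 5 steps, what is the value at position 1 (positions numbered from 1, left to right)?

.

.11.1....1111.1
1111.....1..11.
1..1........111
1...........1..
...............
position 1 holds .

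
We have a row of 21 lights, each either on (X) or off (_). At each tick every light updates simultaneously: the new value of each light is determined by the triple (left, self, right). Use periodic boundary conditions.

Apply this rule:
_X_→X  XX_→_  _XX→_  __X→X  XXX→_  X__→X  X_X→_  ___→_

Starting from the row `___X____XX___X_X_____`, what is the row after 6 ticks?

__XXX__X__X_XX_XX____
_X___XXXXXX______X___
XXX_X______X____XXX__
____XX____XXX__X___XX
X__X__X__X___XXXX_X__
XXXXXXXXXXX_X_____XXX

XXXXXXXXXXX_X_____XXX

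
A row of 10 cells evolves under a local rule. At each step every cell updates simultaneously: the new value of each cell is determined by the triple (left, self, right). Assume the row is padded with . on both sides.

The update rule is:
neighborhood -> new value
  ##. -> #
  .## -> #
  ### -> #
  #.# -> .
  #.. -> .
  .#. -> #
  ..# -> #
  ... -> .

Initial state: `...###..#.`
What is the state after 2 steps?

.#####.##.

step 1: ..####.##.
step 2: .#####.##.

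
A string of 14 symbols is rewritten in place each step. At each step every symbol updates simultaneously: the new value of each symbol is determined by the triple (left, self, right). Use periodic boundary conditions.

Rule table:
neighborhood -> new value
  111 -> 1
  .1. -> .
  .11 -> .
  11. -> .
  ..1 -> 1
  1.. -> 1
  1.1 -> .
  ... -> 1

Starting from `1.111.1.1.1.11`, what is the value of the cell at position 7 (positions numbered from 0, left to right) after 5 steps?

...1.........1
111.111111111.
.1...1111111..
1.111.11111.11
...1...111...1
position 7 holds 1

1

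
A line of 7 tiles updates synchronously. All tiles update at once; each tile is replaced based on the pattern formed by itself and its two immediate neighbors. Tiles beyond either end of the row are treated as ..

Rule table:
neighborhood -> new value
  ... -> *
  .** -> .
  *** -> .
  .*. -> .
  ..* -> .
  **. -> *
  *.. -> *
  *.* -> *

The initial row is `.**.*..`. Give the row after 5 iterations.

*..*..*

..**.**
*..**.*
.*..**.
..*..**
*..*..*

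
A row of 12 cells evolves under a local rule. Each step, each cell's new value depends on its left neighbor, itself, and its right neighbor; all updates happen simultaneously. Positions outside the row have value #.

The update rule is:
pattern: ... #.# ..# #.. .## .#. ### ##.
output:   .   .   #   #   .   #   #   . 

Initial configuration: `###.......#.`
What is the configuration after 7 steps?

##.#.....##.
#..##...#...
.##..#.###.#
...###..#...
#.#.#.####.#
..#.#..##...
###.###..#.#

###.###..#.#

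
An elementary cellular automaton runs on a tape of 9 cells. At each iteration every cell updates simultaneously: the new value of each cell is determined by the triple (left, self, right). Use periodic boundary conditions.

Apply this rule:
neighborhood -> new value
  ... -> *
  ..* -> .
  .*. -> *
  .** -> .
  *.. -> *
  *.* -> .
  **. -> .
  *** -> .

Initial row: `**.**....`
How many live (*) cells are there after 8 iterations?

.....***.
****....*
....***..
***....**
...***...
**....***
..***....
*....****
count of *: 5

5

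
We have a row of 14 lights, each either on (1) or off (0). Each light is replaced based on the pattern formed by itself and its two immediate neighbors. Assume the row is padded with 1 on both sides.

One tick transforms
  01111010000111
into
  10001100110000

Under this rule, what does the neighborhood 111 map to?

At position 2 the neighborhood is 111; the next row has 0 there.

0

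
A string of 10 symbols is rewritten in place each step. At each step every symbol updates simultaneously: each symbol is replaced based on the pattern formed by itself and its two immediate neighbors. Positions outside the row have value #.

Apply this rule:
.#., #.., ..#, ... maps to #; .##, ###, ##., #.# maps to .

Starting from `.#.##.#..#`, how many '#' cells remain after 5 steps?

4

.#....###.
.#####....
......####
######....
......####
count of #: 4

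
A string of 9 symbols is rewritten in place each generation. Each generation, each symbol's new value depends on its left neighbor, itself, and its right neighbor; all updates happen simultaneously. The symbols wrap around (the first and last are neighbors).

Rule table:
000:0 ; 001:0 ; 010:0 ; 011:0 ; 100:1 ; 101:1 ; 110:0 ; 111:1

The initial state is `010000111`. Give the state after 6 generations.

101000010
010100001
101010000
010101000
001010100
000101010

000101010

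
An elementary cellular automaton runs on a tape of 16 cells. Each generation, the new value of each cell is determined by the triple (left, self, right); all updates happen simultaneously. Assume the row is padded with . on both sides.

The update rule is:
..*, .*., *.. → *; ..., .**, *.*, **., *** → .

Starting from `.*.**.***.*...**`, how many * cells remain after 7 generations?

generation 1: **........**.*..
generation 2: ..*......*...**.
generation 3: .***....***.*..*
generation 4: *...*..*....****
generation 5: **.******..*....
generation 6: .........****...
generation 7: ........*....*..
count of *: 2

2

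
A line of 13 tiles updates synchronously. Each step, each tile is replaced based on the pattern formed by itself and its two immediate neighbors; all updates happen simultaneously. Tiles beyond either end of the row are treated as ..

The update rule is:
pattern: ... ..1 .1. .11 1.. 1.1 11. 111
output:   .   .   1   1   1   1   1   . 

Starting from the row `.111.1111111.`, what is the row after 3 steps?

.1.11111...11

.1.111.....11
.111.11....11
.1.11111...11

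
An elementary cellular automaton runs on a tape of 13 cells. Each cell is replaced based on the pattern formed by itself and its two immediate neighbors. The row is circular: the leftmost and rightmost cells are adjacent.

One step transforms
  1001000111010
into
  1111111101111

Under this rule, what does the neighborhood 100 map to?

1

At position 1 the neighborhood is 100; the next row has 1 there.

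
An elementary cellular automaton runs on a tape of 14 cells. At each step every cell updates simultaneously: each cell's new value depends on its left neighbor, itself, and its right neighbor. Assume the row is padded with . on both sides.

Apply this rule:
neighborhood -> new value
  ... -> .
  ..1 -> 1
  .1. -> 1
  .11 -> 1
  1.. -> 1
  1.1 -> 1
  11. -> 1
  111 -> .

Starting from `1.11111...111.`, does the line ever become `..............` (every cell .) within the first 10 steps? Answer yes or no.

no

step 1: 111...11.11.11
step 2: 1.11.111111111
step 3: 111111.......1
step 4: 1....11.....11
step 5: 11..1111...111
step 6: 11111..11.11.1
step 7: 1...1111111111
step 8: 11.11........1
step 9: 111111......11
step 10: 1....11....111
step 10 is 1....11....111, still not uniform .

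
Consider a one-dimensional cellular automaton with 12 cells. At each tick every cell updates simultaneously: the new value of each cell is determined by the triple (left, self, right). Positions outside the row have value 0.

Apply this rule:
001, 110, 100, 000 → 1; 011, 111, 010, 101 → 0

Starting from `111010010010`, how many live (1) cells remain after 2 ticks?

6

001001101101
110110100100
count of 1: 6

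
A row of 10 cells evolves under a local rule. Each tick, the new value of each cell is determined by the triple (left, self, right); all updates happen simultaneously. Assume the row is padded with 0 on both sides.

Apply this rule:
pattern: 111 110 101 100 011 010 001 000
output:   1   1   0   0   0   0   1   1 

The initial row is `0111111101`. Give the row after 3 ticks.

1110111100

1011111100
0001111101
1110111100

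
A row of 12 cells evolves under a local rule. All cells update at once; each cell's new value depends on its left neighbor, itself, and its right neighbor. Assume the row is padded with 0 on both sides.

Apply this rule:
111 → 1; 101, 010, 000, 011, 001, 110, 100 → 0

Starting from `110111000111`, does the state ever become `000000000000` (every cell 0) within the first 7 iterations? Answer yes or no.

iteration 1: 000010000010
iteration 2: 000000000000
all cells are 0 at iteration 2

yes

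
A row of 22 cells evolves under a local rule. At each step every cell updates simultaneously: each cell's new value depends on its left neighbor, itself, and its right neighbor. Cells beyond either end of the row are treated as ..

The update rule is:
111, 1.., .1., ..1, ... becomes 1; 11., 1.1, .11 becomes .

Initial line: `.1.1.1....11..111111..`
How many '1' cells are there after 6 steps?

13

step 1: 11.1.11111..11.1111.11
step 2: ...1..111.11....11....
step 3: 111111.1....1111..1111
step 4: .1111..11111.11.11.11.
step 5: 1.11.11.111..........1
step 6: 1........1.11111111111
count of 1: 13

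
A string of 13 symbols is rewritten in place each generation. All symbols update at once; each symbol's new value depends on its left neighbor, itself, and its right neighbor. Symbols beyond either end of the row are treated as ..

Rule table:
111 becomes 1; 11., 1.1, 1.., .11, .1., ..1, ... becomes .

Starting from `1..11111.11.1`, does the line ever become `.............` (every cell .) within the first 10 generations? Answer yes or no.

generation 1: ....111......
generation 2: .....1.......
generation 3: .............
all cells are . at generation 3

yes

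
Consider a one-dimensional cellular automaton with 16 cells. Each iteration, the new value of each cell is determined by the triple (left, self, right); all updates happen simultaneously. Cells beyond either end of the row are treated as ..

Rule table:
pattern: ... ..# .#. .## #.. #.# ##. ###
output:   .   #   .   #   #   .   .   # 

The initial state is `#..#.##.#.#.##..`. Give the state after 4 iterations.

.##.#.#.##.....#

iteration 1: .##..#......#.#.
iteration 2: ##.##.#....#...#
iteration 3: #..#...#..#.#.#.
iteration 4: .##.#.#.##.....#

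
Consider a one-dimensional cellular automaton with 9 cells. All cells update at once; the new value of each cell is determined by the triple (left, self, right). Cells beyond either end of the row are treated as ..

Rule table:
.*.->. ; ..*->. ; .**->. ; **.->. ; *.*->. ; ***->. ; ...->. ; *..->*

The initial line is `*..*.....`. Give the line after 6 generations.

......*..

.*..*....
..*..*...
...*..*..
....*..*.
.....*..*
......*..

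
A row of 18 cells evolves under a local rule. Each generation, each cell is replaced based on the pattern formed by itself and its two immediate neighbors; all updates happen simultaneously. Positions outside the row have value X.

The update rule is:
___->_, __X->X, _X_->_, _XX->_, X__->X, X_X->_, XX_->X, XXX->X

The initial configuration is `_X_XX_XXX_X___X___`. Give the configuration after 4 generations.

XXXX_X_XX_XXX___X_

____X__XX__X_X_X_X
X__X_XX_XXX_______
XXX___X__XXX_____X
XXXX_X_XX_XXX___X_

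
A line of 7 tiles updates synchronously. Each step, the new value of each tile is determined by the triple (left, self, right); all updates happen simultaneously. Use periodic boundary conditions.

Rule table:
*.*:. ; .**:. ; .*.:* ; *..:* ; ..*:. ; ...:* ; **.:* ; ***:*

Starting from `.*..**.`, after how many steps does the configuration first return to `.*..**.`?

.**..**
..**..*
*..**.*
**..*..
.**.**.
..*..**
*.**..*
*..**..
**..**.
.**..*.
..**.**
*..*..*
**.**..
.*..**.

14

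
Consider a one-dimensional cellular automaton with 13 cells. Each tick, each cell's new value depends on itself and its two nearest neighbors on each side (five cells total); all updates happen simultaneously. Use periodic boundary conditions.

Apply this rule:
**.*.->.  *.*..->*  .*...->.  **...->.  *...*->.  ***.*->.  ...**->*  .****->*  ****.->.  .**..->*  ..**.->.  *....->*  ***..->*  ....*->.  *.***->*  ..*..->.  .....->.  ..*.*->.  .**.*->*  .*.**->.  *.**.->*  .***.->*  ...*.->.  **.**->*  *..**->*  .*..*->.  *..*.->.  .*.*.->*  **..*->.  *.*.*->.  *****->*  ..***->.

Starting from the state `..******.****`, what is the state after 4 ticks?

tick 1: .*.***..***.*
tick 2: *..***.*.*...
tick 3: ..*.*...**...
tick 4: ...**..*.*.*.

...**..*.*.*.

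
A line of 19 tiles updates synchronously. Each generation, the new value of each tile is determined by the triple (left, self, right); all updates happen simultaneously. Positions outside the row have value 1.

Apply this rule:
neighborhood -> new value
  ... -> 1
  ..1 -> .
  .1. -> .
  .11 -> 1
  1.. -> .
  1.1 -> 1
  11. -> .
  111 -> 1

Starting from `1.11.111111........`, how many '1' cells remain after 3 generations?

.11.111111..111111.
11.111111...11111.1
1.111111..1.1111.11
count of 1: 14

14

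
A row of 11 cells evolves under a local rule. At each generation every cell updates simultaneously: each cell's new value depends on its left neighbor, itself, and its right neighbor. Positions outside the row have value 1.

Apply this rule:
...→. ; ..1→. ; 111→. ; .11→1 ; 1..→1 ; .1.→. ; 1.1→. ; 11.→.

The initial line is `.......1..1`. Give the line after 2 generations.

generation 1: 1.......1.1
generation 2: .1........1

.1........1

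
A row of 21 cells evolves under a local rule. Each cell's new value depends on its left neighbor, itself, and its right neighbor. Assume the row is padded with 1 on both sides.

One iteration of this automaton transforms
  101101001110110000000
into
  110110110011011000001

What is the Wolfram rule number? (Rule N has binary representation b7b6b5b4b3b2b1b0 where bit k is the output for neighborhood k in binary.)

position 9: 111 → 0  (bit 7 = 0)
position 0: 110 → 1  (bit 6 = 1)
position 1: 101 → 1  (bit 5 = 1)
position 6: 100 → 1  (bit 4 = 1)
position 2: 011 → 0  (bit 3 = 0)
position 5: 010 → 0  (bit 2 = 0)
position 7: 001 → 1  (bit 1 = 1)
position 15: 000 → 0  (bit 0 = 0)
bits b7..b0 = 01110010 = 114

114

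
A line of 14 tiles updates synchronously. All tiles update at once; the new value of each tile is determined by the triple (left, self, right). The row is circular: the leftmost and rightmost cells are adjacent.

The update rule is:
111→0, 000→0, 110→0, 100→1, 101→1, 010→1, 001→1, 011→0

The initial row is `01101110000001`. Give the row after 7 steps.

10010001000011
01111011100100
10000100011110
11001110100001
00110001110010
01001010001111
11111111010000

11111111010000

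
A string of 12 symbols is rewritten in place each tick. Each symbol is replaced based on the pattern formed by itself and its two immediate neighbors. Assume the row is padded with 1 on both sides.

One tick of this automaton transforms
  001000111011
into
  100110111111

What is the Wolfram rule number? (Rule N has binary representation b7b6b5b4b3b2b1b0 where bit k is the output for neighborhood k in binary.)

position 7: 111 → 1  (bit 7 = 1)
position 8: 110 → 1  (bit 6 = 1)
position 9: 101 → 1  (bit 5 = 1)
position 0: 100 → 1  (bit 4 = 1)
position 6: 011 → 1  (bit 3 = 1)
position 2: 010 → 0  (bit 2 = 0)
position 1: 001 → 0  (bit 1 = 0)
position 4: 000 → 1  (bit 0 = 1)
bits b7..b0 = 11111001 = 249

249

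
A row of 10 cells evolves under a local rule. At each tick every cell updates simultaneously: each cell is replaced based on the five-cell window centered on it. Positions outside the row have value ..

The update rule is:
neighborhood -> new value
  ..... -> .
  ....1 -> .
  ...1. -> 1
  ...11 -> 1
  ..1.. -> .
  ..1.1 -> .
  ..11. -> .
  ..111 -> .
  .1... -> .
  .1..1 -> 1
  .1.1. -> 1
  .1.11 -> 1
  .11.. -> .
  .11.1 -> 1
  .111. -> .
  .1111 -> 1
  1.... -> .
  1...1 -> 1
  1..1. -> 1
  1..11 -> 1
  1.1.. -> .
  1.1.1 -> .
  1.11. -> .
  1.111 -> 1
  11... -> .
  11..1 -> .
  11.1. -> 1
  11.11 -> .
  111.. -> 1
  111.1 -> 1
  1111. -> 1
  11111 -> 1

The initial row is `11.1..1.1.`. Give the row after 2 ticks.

1.1..11...

.11.11.1..
1.1..11...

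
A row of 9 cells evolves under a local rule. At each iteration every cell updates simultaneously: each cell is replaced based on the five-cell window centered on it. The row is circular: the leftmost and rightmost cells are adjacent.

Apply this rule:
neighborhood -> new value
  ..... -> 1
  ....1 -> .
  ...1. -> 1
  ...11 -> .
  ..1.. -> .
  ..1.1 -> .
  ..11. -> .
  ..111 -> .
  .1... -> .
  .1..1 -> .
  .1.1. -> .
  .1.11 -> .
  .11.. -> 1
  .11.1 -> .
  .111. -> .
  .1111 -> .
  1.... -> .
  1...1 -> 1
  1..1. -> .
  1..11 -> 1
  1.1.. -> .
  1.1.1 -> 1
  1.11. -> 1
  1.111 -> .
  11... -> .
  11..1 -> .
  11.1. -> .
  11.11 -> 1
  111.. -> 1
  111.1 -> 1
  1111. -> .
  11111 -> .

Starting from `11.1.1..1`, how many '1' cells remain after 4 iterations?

4

.1.1...1.
.....11..
111...1..
..1.11..1
count of 1: 4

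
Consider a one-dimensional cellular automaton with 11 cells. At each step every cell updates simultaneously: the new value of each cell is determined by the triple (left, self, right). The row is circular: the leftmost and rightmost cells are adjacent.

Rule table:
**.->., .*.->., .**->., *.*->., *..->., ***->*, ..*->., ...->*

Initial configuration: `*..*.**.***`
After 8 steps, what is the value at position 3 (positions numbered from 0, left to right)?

*

.........**
.*******...
..*****..**
...***.....
**..*..****
*.......***
..*****..**  (repeats step 3; period 4)
step 8: ...***.....
position 3 holds *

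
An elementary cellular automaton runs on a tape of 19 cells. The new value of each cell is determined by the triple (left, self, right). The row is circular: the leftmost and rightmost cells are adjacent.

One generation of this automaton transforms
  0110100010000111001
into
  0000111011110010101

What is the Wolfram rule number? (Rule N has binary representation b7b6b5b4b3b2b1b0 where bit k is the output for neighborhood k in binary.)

position 14: 111 → 1  (bit 7 = 1)
position 2: 110 → 0  (bit 6 = 0)
position 0: 101 → 0  (bit 5 = 0)
position 5: 100 → 1  (bit 4 = 1)
position 1: 011 → 0  (bit 3 = 0)
position 4: 010 → 1  (bit 2 = 1)
position 7: 001 → 0  (bit 1 = 0)
position 6: 000 → 1  (bit 0 = 1)
bits b7..b0 = 10010101 = 149

149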